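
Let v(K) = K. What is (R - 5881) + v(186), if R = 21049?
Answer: 15354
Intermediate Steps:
(R - 5881) + v(186) = (21049 - 5881) + 186 = 15168 + 186 = 15354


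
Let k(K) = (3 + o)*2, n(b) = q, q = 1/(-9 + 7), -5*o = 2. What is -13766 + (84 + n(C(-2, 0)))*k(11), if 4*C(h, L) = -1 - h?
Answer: -66659/5 ≈ -13332.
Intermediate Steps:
o = -2/5 (o = -1/5*2 = -2/5 ≈ -0.40000)
C(h, L) = -1/4 - h/4 (C(h, L) = (-1 - h)/4 = -1/4 - h/4)
q = -1/2 (q = 1/(-2) = -1/2 ≈ -0.50000)
n(b) = -1/2
k(K) = 26/5 (k(K) = (3 - 2/5)*2 = (13/5)*2 = 26/5)
-13766 + (84 + n(C(-2, 0)))*k(11) = -13766 + (84 - 1/2)*(26/5) = -13766 + (167/2)*(26/5) = -13766 + 2171/5 = -66659/5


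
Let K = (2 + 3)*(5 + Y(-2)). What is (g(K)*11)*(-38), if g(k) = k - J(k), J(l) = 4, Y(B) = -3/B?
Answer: -11913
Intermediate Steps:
K = 65/2 (K = (2 + 3)*(5 - 3/(-2)) = 5*(5 - 3*(-½)) = 5*(5 + 3/2) = 5*(13/2) = 65/2 ≈ 32.500)
g(k) = -4 + k (g(k) = k - 1*4 = k - 4 = -4 + k)
(g(K)*11)*(-38) = ((-4 + 65/2)*11)*(-38) = ((57/2)*11)*(-38) = (627/2)*(-38) = -11913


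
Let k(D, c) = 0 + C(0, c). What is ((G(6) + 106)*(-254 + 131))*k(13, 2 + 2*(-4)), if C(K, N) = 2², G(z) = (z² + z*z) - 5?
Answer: -85116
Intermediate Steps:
G(z) = -5 + 2*z² (G(z) = (z² + z²) - 5 = 2*z² - 5 = -5 + 2*z²)
C(K, N) = 4
k(D, c) = 4 (k(D, c) = 0 + 4 = 4)
((G(6) + 106)*(-254 + 131))*k(13, 2 + 2*(-4)) = (((-5 + 2*6²) + 106)*(-254 + 131))*4 = (((-5 + 2*36) + 106)*(-123))*4 = (((-5 + 72) + 106)*(-123))*4 = ((67 + 106)*(-123))*4 = (173*(-123))*4 = -21279*4 = -85116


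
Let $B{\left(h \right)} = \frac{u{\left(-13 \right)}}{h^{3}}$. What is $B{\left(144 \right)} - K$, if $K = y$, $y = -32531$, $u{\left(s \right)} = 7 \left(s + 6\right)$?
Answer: $\frac{97137045455}{2985984} \approx 32531.0$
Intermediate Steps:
$u{\left(s \right)} = 42 + 7 s$ ($u{\left(s \right)} = 7 \left(6 + s\right) = 42 + 7 s$)
$K = -32531$
$B{\left(h \right)} = - \frac{49}{h^{3}}$ ($B{\left(h \right)} = \frac{42 + 7 \left(-13\right)}{h^{3}} = \frac{42 - 91}{h^{3}} = - \frac{49}{h^{3}}$)
$B{\left(144 \right)} - K = - \frac{49}{2985984} - -32531 = \left(-49\right) \frac{1}{2985984} + 32531 = - \frac{49}{2985984} + 32531 = \frac{97137045455}{2985984}$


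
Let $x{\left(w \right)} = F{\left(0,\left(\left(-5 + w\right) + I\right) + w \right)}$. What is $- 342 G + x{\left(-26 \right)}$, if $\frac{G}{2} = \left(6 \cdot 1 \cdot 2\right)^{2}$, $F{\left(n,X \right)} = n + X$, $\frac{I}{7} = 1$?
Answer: $-98546$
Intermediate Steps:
$I = 7$ ($I = 7 \cdot 1 = 7$)
$F{\left(n,X \right)} = X + n$
$G = 288$ ($G = 2 \left(6 \cdot 1 \cdot 2\right)^{2} = 2 \left(6 \cdot 2\right)^{2} = 2 \cdot 12^{2} = 2 \cdot 144 = 288$)
$x{\left(w \right)} = 2 + 2 w$ ($x{\left(w \right)} = \left(\left(\left(-5 + w\right) + 7\right) + w\right) + 0 = \left(\left(2 + w\right) + w\right) + 0 = \left(2 + 2 w\right) + 0 = 2 + 2 w$)
$- 342 G + x{\left(-26 \right)} = \left(-342\right) 288 + \left(2 + 2 \left(-26\right)\right) = -98496 + \left(2 - 52\right) = -98496 - 50 = -98546$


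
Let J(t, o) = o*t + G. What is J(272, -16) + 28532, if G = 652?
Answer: 24832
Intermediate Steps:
J(t, o) = 652 + o*t (J(t, o) = o*t + 652 = 652 + o*t)
J(272, -16) + 28532 = (652 - 16*272) + 28532 = (652 - 4352) + 28532 = -3700 + 28532 = 24832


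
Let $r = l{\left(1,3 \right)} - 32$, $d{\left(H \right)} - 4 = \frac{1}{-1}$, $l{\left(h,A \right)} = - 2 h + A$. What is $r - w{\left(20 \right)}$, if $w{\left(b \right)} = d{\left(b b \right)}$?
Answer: $-34$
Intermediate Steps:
$l{\left(h,A \right)} = A - 2 h$
$d{\left(H \right)} = 3$ ($d{\left(H \right)} = 4 + \frac{1}{-1} = 4 - 1 = 3$)
$w{\left(b \right)} = 3$
$r = -31$ ($r = \left(3 - 2\right) - 32 = 1 - 32 = -31$)
$r - w{\left(20 \right)} = -31 - 3 = -34$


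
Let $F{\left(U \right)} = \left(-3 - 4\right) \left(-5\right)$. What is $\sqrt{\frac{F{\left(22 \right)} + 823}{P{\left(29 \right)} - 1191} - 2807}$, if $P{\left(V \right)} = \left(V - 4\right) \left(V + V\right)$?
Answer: $\frac{i \sqrt{188074145}}{259} \approx 52.95 i$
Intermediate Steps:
$F{\left(U \right)} = 35$ ($F{\left(U \right)} = \left(-3 - 4\right) \left(-5\right) = \left(-7\right) \left(-5\right) = 35$)
$P{\left(V \right)} = 2 V \left(-4 + V\right)$ ($P{\left(V \right)} = \left(-4 + V\right) 2 V = 2 V \left(-4 + V\right)$)
$\sqrt{\frac{F{\left(22 \right)} + 823}{P{\left(29 \right)} - 1191} - 2807} = \sqrt{\frac{35 + 823}{2 \cdot 29 \left(-4 + 29\right) - 1191} - 2807} = \sqrt{\frac{858}{2 \cdot 29 \cdot 25 - 1191} - 2807} = \sqrt{\frac{858}{1450 - 1191} - 2807} = \sqrt{\frac{858}{259} - 2807} = \sqrt{- \frac{726155}{259}} = \frac{i \sqrt{188074145}}{259}$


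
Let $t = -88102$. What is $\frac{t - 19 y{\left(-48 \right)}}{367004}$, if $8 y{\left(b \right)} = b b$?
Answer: $- \frac{46787}{183502} \approx -0.25497$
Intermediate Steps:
$y{\left(b \right)} = \frac{b^{2}}{8}$ ($y{\left(b \right)} = \frac{b b}{8} = \frac{b^{2}}{8}$)
$\frac{t - 19 y{\left(-48 \right)}}{367004} = \frac{-88102 - 19 \frac{\left(-48\right)^{2}}{8}}{367004} = \left(-88102 - 19 \cdot \frac{1}{8} \cdot 2304\right) \frac{1}{367004} = \left(-88102 - 5472\right) \frac{1}{367004} = \left(-93574\right) \frac{1}{367004} = - \frac{46787}{183502}$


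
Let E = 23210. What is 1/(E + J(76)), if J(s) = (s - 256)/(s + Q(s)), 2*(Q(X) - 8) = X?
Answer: 61/1415720 ≈ 4.3088e-5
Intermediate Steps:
Q(X) = 8 + X/2
J(s) = (-256 + s)/(8 + 3*s/2) (J(s) = (s - 256)/(s + (8 + s/2)) = (-256 + s)/(8 + 3*s/2))
1/(E + J(76)) = 1/(23210 + 2*(-256 + 76)/(16 + 3*76)) = 1/(23210 + 2*(-180)/(16 + 228)) = 1/(23210 + 2*(-180)/244) = 1/(23210 + 2*(1/244)*(-180)) = 1/(23210 - 90/61) = 1/(1415720/61) = 61/1415720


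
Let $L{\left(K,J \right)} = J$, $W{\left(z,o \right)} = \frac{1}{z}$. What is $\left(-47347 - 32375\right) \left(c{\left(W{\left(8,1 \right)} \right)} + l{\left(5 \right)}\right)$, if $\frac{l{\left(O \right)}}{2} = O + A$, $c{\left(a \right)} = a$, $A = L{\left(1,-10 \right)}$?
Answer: $\frac{3149019}{4} \approx 7.8726 \cdot 10^{5}$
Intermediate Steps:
$A = -10$
$l{\left(O \right)} = -20 + 2 O$ ($l{\left(O \right)} = 2 \left(O - 10\right) = 2 \left(-10 + O\right) = -20 + 2 O$)
$\left(-47347 - 32375\right) \left(c{\left(W{\left(8,1 \right)} \right)} + l{\left(5 \right)}\right) = \left(-47347 - 32375\right) \left(\frac{1}{8} + \left(-20 + 2 \cdot 5\right)\right) = - 79722 \left(\frac{1}{8} + \left(-20 + 10\right)\right) = - 79722 \left(\frac{1}{8} - 10\right) = \left(-79722\right) \left(- \frac{79}{8}\right) = \frac{3149019}{4}$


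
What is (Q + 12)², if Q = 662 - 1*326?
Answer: 121104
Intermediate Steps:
Q = 336 (Q = 662 - 326 = 336)
(Q + 12)² = (336 + 12)² = 348² = 121104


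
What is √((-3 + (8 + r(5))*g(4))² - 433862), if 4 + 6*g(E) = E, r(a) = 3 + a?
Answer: I*√433853 ≈ 658.67*I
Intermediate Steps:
g(E) = -⅔ + E/6
√((-3 + (8 + r(5))*g(4))² - 433862) = √((-3 + (8 + (3 + 5))*(-⅔ + (⅙)*4))² - 433862) = √((-3 + (8 + 8)*(-⅔ + ⅔))² - 433862) = √((-3 + 16*0)² - 433862) = √((-3 + 0)² - 433862) = √((-3)² - 433862) = √(9 - 433862) = √(-433853) = I*√433853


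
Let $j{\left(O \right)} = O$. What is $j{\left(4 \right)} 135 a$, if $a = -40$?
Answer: $-21600$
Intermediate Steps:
$j{\left(4 \right)} 135 a = 4 \cdot 135 \left(-40\right) = 540 \left(-40\right) = -21600$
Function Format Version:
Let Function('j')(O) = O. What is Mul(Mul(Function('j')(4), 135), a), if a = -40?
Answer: -21600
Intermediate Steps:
Mul(Mul(Function('j')(4), 135), a) = Mul(Mul(4, 135), -40) = Mul(540, -40) = -21600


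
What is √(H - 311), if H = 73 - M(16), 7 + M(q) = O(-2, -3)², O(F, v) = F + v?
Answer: 16*I ≈ 16.0*I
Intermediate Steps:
M(q) = 18 (M(q) = -7 + (-2 - 3)² = -7 + (-5)² = -7 + 25 = 18)
H = 55 (H = 73 - 1*18 = 73 - 18 = 55)
√(H - 311) = √(55 - 311) = √(-256) = 16*I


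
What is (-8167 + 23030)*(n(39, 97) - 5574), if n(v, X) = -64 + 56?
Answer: -82965266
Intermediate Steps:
n(v, X) = -8
(-8167 + 23030)*(n(39, 97) - 5574) = (-8167 + 23030)*(-8 - 5574) = 14863*(-5582) = -82965266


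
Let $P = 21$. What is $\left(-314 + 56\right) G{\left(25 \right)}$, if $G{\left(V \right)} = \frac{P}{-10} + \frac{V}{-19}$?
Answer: $\frac{83721}{95} \approx 881.27$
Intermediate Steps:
$G{\left(V \right)} = - \frac{21}{10} - \frac{V}{19}$ ($G{\left(V \right)} = \frac{21}{-10} + \frac{V}{-19} = 21 \left(- \frac{1}{10}\right) + V \left(- \frac{1}{19}\right) = - \frac{21}{10} - \frac{V}{19}$)
$\left(-314 + 56\right) G{\left(25 \right)} = \left(-314 + 56\right) \left(- \frac{21}{10} - \frac{25}{19}\right) = - 258 \left(- \frac{21}{10} - \frac{25}{19}\right) = \left(-258\right) \left(- \frac{649}{190}\right) = \frac{83721}{95}$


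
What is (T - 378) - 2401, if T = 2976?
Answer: 197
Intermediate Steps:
(T - 378) - 2401 = (2976 - 378) - 2401 = 2598 - 2401 = 197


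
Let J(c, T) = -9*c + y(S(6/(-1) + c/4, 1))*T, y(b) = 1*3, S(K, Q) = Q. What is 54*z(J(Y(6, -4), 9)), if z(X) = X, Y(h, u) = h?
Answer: -1458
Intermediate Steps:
y(b) = 3
J(c, T) = -9*c + 3*T
54*z(J(Y(6, -4), 9)) = 54*(-9*6 + 3*9) = 54*(-54 + 27) = 54*(-27) = -1458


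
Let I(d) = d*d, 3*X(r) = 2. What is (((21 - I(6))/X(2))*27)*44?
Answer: -26730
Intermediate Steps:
X(r) = 2/3 (X(r) = (1/3)*2 = 2/3)
I(d) = d**2
(((21 - I(6))/X(2))*27)*44 = (((21 - 1*6**2)/(2/3))*27)*44 = (((21 - 1*36)*(3/2))*27)*44 = (((21 - 36)*(3/2))*27)*44 = (-15*3/2*27)*44 = -45/2*27*44 = -1215/2*44 = -26730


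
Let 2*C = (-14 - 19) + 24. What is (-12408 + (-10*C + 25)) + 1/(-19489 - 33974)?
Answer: -659626495/53463 ≈ -12338.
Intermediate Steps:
C = -9/2 (C = ((-14 - 19) + 24)/2 = (-33 + 24)/2 = (½)*(-9) = -9/2 ≈ -4.5000)
(-12408 + (-10*C + 25)) + 1/(-19489 - 33974) = (-12408 + (-10*(-9/2) + 25)) + 1/(-19489 - 33974) = (-12408 + (45 + 25)) + 1/(-53463) = (-12408 + 70) - 1/53463 = -12338 - 1/53463 = -659626495/53463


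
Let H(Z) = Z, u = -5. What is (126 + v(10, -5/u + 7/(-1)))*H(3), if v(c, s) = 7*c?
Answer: 588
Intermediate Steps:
(126 + v(10, -5/u + 7/(-1)))*H(3) = (126 + 7*10)*3 = (126 + 70)*3 = 196*3 = 588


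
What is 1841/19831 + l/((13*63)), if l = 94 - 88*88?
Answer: -2384117/257803 ≈ -9.2478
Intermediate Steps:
l = -7650 (l = 94 - 7744 = -7650)
1841/19831 + l/((13*63)) = 1841/19831 - 7650/(13*63) = 1841*(1/19831) - 7650/819 = 263/2833 - 7650*1/819 = 263/2833 - 850/91 = -2384117/257803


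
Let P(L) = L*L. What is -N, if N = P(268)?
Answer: -71824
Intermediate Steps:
P(L) = L²
N = 71824 (N = 268² = 71824)
-N = -1*71824 = -71824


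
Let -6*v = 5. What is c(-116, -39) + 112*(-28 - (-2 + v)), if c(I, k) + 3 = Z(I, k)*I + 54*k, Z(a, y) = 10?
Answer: -18263/3 ≈ -6087.7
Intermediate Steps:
v = -⅚ (v = -⅙*5 = -⅚ ≈ -0.83333)
c(I, k) = -3 + 10*I + 54*k (c(I, k) = -3 + (10*I + 54*k) = -3 + 10*I + 54*k)
c(-116, -39) + 112*(-28 - (-2 + v)) = (-3 + 10*(-116) + 54*(-39)) + 112*(-28 - (-2 - ⅚)) = (-3 - 1160 - 2106) + 112*(-28 - 1*(-17/6)) = -3269 + 112*(-28 + 17/6) = -3269 + 112*(-151/6) = -3269 - 8456/3 = -18263/3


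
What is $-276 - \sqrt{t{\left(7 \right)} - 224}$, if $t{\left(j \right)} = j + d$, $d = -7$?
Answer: $-276 - 4 i \sqrt{14} \approx -276.0 - 14.967 i$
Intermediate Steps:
$t{\left(j \right)} = -7 + j$ ($t{\left(j \right)} = j - 7 = -7 + j$)
$-276 - \sqrt{t{\left(7 \right)} - 224} = -276 - \sqrt{\left(-7 + 7\right) - 224} = -276 - \sqrt{0 - 224} = -276 - \sqrt{-224} = -276 - 4 i \sqrt{14}$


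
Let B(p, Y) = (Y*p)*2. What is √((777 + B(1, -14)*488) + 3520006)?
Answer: √3507119 ≈ 1872.7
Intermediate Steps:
B(p, Y) = 2*Y*p
√((777 + B(1, -14)*488) + 3520006) = √((777 + (2*(-14)*1)*488) + 3520006) = √((777 - 28*488) + 3520006) = √((777 - 13664) + 3520006) = √(-12887 + 3520006) = √3507119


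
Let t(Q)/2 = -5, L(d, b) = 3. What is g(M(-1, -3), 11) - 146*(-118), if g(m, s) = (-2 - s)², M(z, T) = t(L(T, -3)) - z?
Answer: 17397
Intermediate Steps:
t(Q) = -10 (t(Q) = 2*(-5) = -10)
M(z, T) = -10 - z
g(M(-1, -3), 11) - 146*(-118) = (2 + 11)² - 146*(-118) = 13² + 17228 = 169 + 17228 = 17397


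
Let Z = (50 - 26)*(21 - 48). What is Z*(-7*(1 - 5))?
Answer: -18144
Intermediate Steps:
Z = -648 (Z = 24*(-27) = -648)
Z*(-7*(1 - 5)) = -(-4536)*(1 - 5) = -(-4536)*(-4) = -648*28 = -18144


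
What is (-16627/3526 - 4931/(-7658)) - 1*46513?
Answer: -314014748066/6750527 ≈ -46517.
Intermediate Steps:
(-16627/3526 - 4931/(-7658)) - 1*46513 = (-16627*1/3526 - 4931*(-1/7658)) - 46513 = (-16627/3526 + 4931/7658) - 46513 = -27485715/6750527 - 46513 = -314014748066/6750527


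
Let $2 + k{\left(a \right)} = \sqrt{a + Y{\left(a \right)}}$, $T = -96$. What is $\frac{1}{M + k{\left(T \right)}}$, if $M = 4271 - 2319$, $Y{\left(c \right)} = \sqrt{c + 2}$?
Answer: $\frac{1}{1950 + \sqrt{-96 + i \sqrt{94}}} \approx 0.00051268 - 2.579 \cdot 10^{-6} i$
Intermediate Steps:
$Y{\left(c \right)} = \sqrt{2 + c}$
$M = 1952$ ($M = 4271 - 2319 = 1952$)
$k{\left(a \right)} = -2 + \sqrt{a + \sqrt{2 + a}}$
$\frac{1}{M + k{\left(T \right)}} = \frac{1}{1952 - \left(2 - \sqrt{-96 + \sqrt{2 - 96}}\right)} = \frac{1}{1952 - \left(2 - \sqrt{-96 + \sqrt{-94}}\right)} = \frac{1}{1952 - \left(2 - \sqrt{-96 + i \sqrt{94}}\right)} = \frac{1}{1950 + \sqrt{-96 + i \sqrt{94}}}$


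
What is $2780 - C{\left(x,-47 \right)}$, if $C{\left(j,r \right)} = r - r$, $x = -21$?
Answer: $2780$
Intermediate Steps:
$C{\left(j,r \right)} = 0$
$2780 - C{\left(x,-47 \right)} = 2780 - 0 = 2780 + 0 = 2780$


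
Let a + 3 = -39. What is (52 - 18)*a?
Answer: -1428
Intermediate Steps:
a = -42 (a = -3 - 39 = -42)
(52 - 18)*a = (52 - 18)*(-42) = 34*(-42) = -1428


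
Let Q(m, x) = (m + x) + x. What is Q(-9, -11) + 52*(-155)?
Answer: -8091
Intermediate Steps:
Q(m, x) = m + 2*x
Q(-9, -11) + 52*(-155) = (-9 + 2*(-11)) + 52*(-155) = (-9 - 22) - 8060 = -31 - 8060 = -8091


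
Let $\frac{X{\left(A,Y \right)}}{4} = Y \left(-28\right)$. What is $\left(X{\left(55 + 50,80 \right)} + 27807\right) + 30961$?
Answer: $49808$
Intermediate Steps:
$X{\left(A,Y \right)} = - 112 Y$ ($X{\left(A,Y \right)} = 4 Y \left(-28\right) = 4 \left(- 28 Y\right) = - 112 Y$)
$\left(X{\left(55 + 50,80 \right)} + 27807\right) + 30961 = \left(\left(-112\right) 80 + 27807\right) + 30961 = \left(-8960 + 27807\right) + 30961 = 18847 + 30961 = 49808$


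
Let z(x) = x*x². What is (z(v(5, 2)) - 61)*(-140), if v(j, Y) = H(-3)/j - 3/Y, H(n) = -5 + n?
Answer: 635537/50 ≈ 12711.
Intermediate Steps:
v(j, Y) = -8/j - 3/Y (v(j, Y) = (-5 - 3)/j - 3/Y = -8/j - 3/Y)
z(x) = x³
(z(v(5, 2)) - 61)*(-140) = ((-8/5 - 3/2)³ - 61)*(-140) = ((-31/10)³ - 61)*(-140) = (-29791/1000 - 61)*(-140) = -90791/1000*(-140) = 635537/50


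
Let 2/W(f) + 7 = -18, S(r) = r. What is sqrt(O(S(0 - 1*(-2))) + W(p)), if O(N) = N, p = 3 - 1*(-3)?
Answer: 4*sqrt(3)/5 ≈ 1.3856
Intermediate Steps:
p = 6 (p = 3 + 3 = 6)
W(f) = -2/25 (W(f) = 2/(-7 - 18) = 2/(-25) = 2*(-1/25) = -2/25)
sqrt(O(S(0 - 1*(-2))) + W(p)) = sqrt((0 - 1*(-2)) - 2/25) = sqrt((0 + 2) - 2/25) = sqrt(2 - 2/25) = sqrt(48/25) = 4*sqrt(3)/5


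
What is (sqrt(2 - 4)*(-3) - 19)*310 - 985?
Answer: -6875 - 930*I*sqrt(2) ≈ -6875.0 - 1315.2*I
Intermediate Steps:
(sqrt(2 - 4)*(-3) - 19)*310 - 985 = (sqrt(-2)*(-3) - 19)*310 - 985 = ((I*sqrt(2))*(-3) - 19)*310 - 985 = (-3*I*sqrt(2) - 19)*310 - 985 = (-19 - 3*I*sqrt(2))*310 - 985 = (-5890 - 930*I*sqrt(2)) - 985 = -6875 - 930*I*sqrt(2)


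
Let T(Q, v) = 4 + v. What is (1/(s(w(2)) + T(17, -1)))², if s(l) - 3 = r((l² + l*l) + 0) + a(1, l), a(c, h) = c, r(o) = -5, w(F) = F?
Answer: ¼ ≈ 0.25000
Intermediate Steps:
s(l) = -1 (s(l) = 3 + (-5 + 1) = 3 - 4 = -1)
(1/(s(w(2)) + T(17, -1)))² = (1/(-1 + (4 - 1)))² = (1/(-1 + 3))² = (1/2)² = (½)² = ¼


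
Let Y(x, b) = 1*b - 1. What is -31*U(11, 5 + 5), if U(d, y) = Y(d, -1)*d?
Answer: 682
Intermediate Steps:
Y(x, b) = -1 + b (Y(x, b) = b - 1 = -1 + b)
U(d, y) = -2*d (U(d, y) = (-1 - 1)*d = -2*d)
-31*U(11, 5 + 5) = -(-62)*11 = -31*(-22) = 682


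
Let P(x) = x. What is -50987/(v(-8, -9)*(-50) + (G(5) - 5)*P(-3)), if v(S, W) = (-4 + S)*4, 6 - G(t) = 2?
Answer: -50987/2403 ≈ -21.218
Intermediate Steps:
G(t) = 4 (G(t) = 6 - 1*2 = 6 - 2 = 4)
v(S, W) = -16 + 4*S
-50987/(v(-8, -9)*(-50) + (G(5) - 5)*P(-3)) = -50987/((-16 + 4*(-8))*(-50) + (4 - 5)*(-3)) = -50987/((-16 - 32)*(-50) - 1*(-3)) = -50987/(-48*(-50) + 3) = -50987/(2400 + 3) = -50987/2403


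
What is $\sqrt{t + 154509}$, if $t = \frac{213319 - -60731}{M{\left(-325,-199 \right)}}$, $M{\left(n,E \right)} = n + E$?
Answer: $\frac{\sqrt{10570215246}}{262} \approx 392.41$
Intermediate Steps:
$M{\left(n,E \right)} = E + n$
$t = - \frac{137025}{262}$ ($t = \frac{213319 - -60731}{-199 - 325} = \frac{213319 + 60731}{-524} = 274050 \left(- \frac{1}{524}\right) = - \frac{137025}{262} \approx -523.0$)
$\sqrt{t + 154509} = \sqrt{- \frac{137025}{262} + 154509} = \sqrt{\frac{40344333}{262}} = \frac{\sqrt{10570215246}}{262}$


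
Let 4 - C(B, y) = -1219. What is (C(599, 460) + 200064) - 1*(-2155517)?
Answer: 2356804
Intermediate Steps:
C(B, y) = 1223 (C(B, y) = 4 - 1*(-1219) = 4 + 1219 = 1223)
(C(599, 460) + 200064) - 1*(-2155517) = (1223 + 200064) - 1*(-2155517) = 201287 + 2155517 = 2356804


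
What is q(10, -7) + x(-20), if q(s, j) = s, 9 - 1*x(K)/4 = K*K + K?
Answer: -1474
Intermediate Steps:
x(K) = 36 - 4*K - 4*K² (x(K) = 36 - 4*(K*K + K) = 36 - 4*(K² + K) = 36 - 4*(K + K²) = 36 + (-4*K - 4*K²) = 36 - 4*K - 4*K²)
q(10, -7) + x(-20) = 10 + (36 - 4*(-20) - 4*(-20)²) = 10 + (36 + 80 - 4*400) = 10 + (36 + 80 - 1600) = 10 - 1484 = -1474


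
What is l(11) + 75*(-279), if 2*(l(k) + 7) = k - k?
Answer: -20932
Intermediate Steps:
l(k) = -7 (l(k) = -7 + (k - k)/2 = -7 + (1/2)*0 = -7 + 0 = -7)
l(11) + 75*(-279) = -7 + 75*(-279) = -7 - 20925 = -20932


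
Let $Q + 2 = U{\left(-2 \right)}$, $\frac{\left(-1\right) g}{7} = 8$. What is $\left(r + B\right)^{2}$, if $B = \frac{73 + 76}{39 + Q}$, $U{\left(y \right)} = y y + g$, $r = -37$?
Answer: $\frac{495616}{225} \approx 2202.7$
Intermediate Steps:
$g = -56$ ($g = \left(-7\right) 8 = -56$)
$U{\left(y \right)} = -56 + y^{2}$ ($U{\left(y \right)} = y y - 56 = y^{2} - 56 = -56 + y^{2}$)
$Q = -54$ ($Q = -2 - \left(56 - \left(-2\right)^{2}\right) = -2 + \left(-56 + 4\right) = -2 - 52 = -54$)
$B = - \frac{149}{15}$ ($B = \frac{73 + 76}{39 - 54} = \frac{149}{-15} = 149 \left(- \frac{1}{15}\right) = - \frac{149}{15} \approx -9.9333$)
$\left(r + B\right)^{2} = \left(-37 - \frac{149}{15}\right)^{2} = \left(- \frac{704}{15}\right)^{2} = \frac{495616}{225}$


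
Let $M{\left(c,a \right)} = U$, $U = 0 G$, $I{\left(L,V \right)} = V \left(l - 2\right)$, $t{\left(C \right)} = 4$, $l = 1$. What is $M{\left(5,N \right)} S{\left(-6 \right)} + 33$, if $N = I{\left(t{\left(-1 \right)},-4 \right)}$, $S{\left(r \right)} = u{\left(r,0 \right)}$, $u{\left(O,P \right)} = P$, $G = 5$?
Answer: $33$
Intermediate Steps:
$S{\left(r \right)} = 0$
$I{\left(L,V \right)} = - V$ ($I{\left(L,V \right)} = V \left(1 - 2\right) = V \left(-1\right) = - V$)
$N = 4$ ($N = \left(-1\right) \left(-4\right) = 4$)
$U = 0$ ($U = 0 \cdot 5 = 0$)
$M{\left(c,a \right)} = 0$
$M{\left(5,N \right)} S{\left(-6 \right)} + 33 = 0 \cdot 0 + 33 = 0 + 33 = 33$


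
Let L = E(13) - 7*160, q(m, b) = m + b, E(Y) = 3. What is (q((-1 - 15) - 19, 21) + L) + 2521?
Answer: 1390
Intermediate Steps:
q(m, b) = b + m
L = -1117 (L = 3 - 7*160 = 3 - 1120 = -1117)
(q((-1 - 15) - 19, 21) + L) + 2521 = ((21 + ((-1 - 15) - 19)) - 1117) + 2521 = ((21 + (-16 - 19)) - 1117) + 2521 = ((21 - 35) - 1117) + 2521 = (-14 - 1117) + 2521 = -1131 + 2521 = 1390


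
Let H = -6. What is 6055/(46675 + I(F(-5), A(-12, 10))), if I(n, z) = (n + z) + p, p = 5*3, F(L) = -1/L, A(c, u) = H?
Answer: 30275/233421 ≈ 0.12970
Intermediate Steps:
A(c, u) = -6
p = 15
I(n, z) = 15 + n + z (I(n, z) = (n + z) + 15 = 15 + n + z)
6055/(46675 + I(F(-5), A(-12, 10))) = 6055/(46675 + (15 - 1/(-5) - 6)) = 6055/(46675 + (15 - 1*(-⅕) - 6)) = 6055/(46675 + (15 + ⅕ - 6)) = 6055/(46675 + 46/5) = 6055/(233421/5) = 6055*(5/233421) = 30275/233421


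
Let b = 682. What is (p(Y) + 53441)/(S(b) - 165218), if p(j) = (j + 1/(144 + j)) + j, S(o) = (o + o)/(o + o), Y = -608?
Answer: -24232399/76660688 ≈ -0.31610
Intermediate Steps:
S(o) = 1 (S(o) = (2*o)/((2*o)) = (2*o)*(1/(2*o)) = 1)
p(j) = 1/(144 + j) + 2*j
(p(Y) + 53441)/(S(b) - 165218) = ((1 + 2*(-608)² + 288*(-608))/(144 - 608) + 53441)/(1 - 165218) = ((1 + 2*369664 - 175104)/(-464) + 53441)/(-165217) = (-(1 + 739328 - 175104)/464 + 53441)*(-1/165217) = (-1/464*564225 + 53441)*(-1/165217) = (-564225/464 + 53441)*(-1/165217) = (24232399/464)*(-1/165217) = -24232399/76660688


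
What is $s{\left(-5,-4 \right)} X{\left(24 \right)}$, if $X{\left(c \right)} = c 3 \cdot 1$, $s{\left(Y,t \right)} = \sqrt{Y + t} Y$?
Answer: $- 1080 i \approx - 1080.0 i$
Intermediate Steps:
$s{\left(Y,t \right)} = Y \sqrt{Y + t}$
$X{\left(c \right)} = 3 c$ ($X{\left(c \right)} = 3 c 1 = 3 c$)
$s{\left(-5,-4 \right)} X{\left(24 \right)} = - 5 \sqrt{-5 - 4} \cdot 3 \cdot 24 = - 5 \sqrt{-9} \cdot 72 = - 5 \cdot 3 i 72 = - 15 i 72 = - 1080 i$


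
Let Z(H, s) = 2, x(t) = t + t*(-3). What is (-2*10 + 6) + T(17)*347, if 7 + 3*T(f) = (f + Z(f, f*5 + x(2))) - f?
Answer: -1777/3 ≈ -592.33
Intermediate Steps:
x(t) = -2*t (x(t) = t - 3*t = -2*t)
T(f) = -5/3 (T(f) = -7/3 + ((f + 2) - f)/3 = -7/3 + ((2 + f) - f)/3 = -7/3 + (⅓)*2 = -7/3 + ⅔ = -5/3)
(-2*10 + 6) + T(17)*347 = (-2*10 + 6) - 5/3*347 = (-20 + 6) - 1735/3 = -14 - 1735/3 = -1777/3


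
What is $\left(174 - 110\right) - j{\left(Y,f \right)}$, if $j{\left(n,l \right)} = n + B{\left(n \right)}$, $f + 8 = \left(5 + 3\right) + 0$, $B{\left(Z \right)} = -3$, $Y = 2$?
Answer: $65$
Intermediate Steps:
$f = 0$ ($f = -8 + \left(\left(5 + 3\right) + 0\right) = -8 + \left(8 + 0\right) = -8 + 8 = 0$)
$j{\left(n,l \right)} = -3 + n$ ($j{\left(n,l \right)} = n - 3 = -3 + n$)
$\left(174 - 110\right) - j{\left(Y,f \right)} = \left(174 - 110\right) - \left(-3 + 2\right) = \left(174 - 110\right) - -1 = 64 + 1 = 65$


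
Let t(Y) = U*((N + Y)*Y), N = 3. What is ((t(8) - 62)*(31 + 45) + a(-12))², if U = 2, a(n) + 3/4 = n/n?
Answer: 1201107649/16 ≈ 7.5069e+7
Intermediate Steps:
a(n) = ¼ (a(n) = -¾ + n/n = -¾ + 1 = ¼)
t(Y) = 2*Y*(3 + Y) (t(Y) = 2*((3 + Y)*Y) = 2*(Y*(3 + Y)) = 2*Y*(3 + Y))
((t(8) - 62)*(31 + 45) + a(-12))² = ((2*8*(3 + 8) - 62)*(31 + 45) + ¼)² = ((2*8*11 - 62)*76 + ¼)² = ((176 - 62)*76 + ¼)² = (114*76 + ¼)² = (8664 + ¼)² = (34657/4)² = 1201107649/16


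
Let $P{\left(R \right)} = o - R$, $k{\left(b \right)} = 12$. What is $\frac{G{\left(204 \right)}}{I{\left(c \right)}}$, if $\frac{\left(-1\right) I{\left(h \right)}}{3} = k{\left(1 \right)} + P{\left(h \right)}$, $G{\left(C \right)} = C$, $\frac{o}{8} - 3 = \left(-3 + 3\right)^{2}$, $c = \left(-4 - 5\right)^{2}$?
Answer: $\frac{68}{45} \approx 1.5111$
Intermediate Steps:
$c = 81$ ($c = \left(-9\right)^{2} = 81$)
$o = 24$ ($o = 24 + 8 \left(-3 + 3\right)^{2} = 24 + 8 \cdot 0^{2} = 24 + 8 \cdot 0 = 24 + 0 = 24$)
$P{\left(R \right)} = 24 - R$
$I{\left(h \right)} = -108 + 3 h$ ($I{\left(h \right)} = - 3 \left(12 - \left(-24 + h\right)\right) = - 3 \left(36 - h\right) = -108 + 3 h$)
$\frac{G{\left(204 \right)}}{I{\left(c \right)}} = \frac{204}{-108 + 3 \cdot 81} = \frac{204}{-108 + 243} = \frac{204}{135} = 204 \cdot \frac{1}{135} = \frac{68}{45}$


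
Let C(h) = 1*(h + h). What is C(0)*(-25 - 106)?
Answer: 0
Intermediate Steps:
C(h) = 2*h (C(h) = 1*(2*h) = 2*h)
C(0)*(-25 - 106) = (2*0)*(-25 - 106) = 0*(-131) = 0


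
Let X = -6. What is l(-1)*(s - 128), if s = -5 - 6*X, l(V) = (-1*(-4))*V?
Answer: 388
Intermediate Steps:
l(V) = 4*V
s = 31 (s = -5 - 6*(-6) = -5 + 36 = 31)
l(-1)*(s - 128) = (4*(-1))*(31 - 128) = -4*(-97) = 388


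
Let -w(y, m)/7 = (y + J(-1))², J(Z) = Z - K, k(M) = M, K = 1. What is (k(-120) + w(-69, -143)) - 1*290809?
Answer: -326216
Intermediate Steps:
J(Z) = -1 + Z (J(Z) = Z - 1*1 = Z - 1 = -1 + Z)
w(y, m) = -7*(-2 + y)² (w(y, m) = -7*(y + (-1 - 1))² = -7*(y - 2)² = -7*(-2 + y)²)
(k(-120) + w(-69, -143)) - 1*290809 = (-120 - 7*(-2 - 69)²) - 1*290809 = (-120 - 7*(-71)²) - 290809 = (-120 - 7*5041) - 290809 = (-120 - 35287) - 290809 = -35407 - 290809 = -326216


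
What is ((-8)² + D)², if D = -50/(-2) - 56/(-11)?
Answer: 1071225/121 ≈ 8853.1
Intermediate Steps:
D = 331/11 (D = -50*(-½) - 56*(-1/11) = 25 + 56/11 = 331/11 ≈ 30.091)
((-8)² + D)² = ((-8)² + 331/11)² = (64 + 331/11)² = (1035/11)² = 1071225/121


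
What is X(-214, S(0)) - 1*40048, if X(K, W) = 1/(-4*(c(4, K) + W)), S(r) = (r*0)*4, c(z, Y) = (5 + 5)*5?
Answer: -8009601/200 ≈ -40048.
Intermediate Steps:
c(z, Y) = 50 (c(z, Y) = 10*5 = 50)
S(r) = 0 (S(r) = 0*4 = 0)
X(K, W) = 1/(-200 - 4*W) (X(K, W) = 1/(-4*(50 + W)) = 1/(-200 - 4*W))
X(-214, S(0)) - 1*40048 = -1/(200 + 4*0) - 1*40048 = -1/(200 + 0) - 40048 = -1/200 - 40048 = -8009601/200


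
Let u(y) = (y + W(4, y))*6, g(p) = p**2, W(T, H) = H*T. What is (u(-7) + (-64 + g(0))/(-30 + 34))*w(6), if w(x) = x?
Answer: -1356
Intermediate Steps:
u(y) = 30*y (u(y) = (y + y*4)*6 = (y + 4*y)*6 = (5*y)*6 = 30*y)
(u(-7) + (-64 + g(0))/(-30 + 34))*w(6) = (30*(-7) + (-64 + 0**2)/(-30 + 34))*6 = (-210 + (-64 + 0)/4)*6 = (-210 - 64*1/4)*6 = (-210 - 16)*6 = -226*6 = -1356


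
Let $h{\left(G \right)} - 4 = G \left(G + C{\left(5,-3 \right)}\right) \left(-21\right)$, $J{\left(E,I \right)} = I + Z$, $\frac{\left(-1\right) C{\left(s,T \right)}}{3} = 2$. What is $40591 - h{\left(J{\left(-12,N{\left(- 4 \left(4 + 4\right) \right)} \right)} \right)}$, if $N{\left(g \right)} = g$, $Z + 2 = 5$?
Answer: $61902$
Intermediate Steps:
$Z = 3$ ($Z = -2 + 5 = 3$)
$C{\left(s,T \right)} = -6$ ($C{\left(s,T \right)} = \left(-3\right) 2 = -6$)
$J{\left(E,I \right)} = 3 + I$ ($J{\left(E,I \right)} = I + 3 = 3 + I$)
$h{\left(G \right)} = 4 - 21 G \left(-6 + G\right)$ ($h{\left(G \right)} = 4 + G \left(G - 6\right) \left(-21\right) = 4 + G \left(-6 + G\right) \left(-21\right) = 4 - 21 G \left(-6 + G\right)$)
$40591 - h{\left(J{\left(-12,N{\left(- 4 \left(4 + 4\right) \right)} \right)} \right)} = 40591 - \left(4 - 21 \left(3 - 4 \left(4 + 4\right)\right)^{2} + 126 \left(3 - 4 \left(4 + 4\right)\right)\right) = 40591 - \left(4 - 21 \left(3 - 32\right)^{2} + 126 \left(3 - 32\right)\right) = 40591 - \left(4 - 21 \left(-29\right)^{2} + 126 \left(-29\right)\right) = 40591 - \left(4 - 17661 - 3654\right) = 40591 - -21311 = 40591 + 21311 = 61902$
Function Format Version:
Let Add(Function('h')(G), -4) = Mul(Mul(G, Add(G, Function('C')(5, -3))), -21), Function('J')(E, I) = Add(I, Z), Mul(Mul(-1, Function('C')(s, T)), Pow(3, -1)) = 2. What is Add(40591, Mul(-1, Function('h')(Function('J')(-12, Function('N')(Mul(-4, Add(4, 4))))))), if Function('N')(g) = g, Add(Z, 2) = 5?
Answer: 61902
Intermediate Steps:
Z = 3 (Z = Add(-2, 5) = 3)
Function('C')(s, T) = -6 (Function('C')(s, T) = Mul(-3, 2) = -6)
Function('J')(E, I) = Add(3, I) (Function('J')(E, I) = Add(I, 3) = Add(3, I))
Function('h')(G) = Add(4, Mul(-21, G, Add(-6, G))) (Function('h')(G) = Add(4, Mul(Mul(G, Add(G, -6)), -21)) = Add(4, Mul(Mul(G, Add(-6, G)), -21)) = Add(4, Mul(-21, G, Add(-6, G))))
Add(40591, Mul(-1, Function('h')(Function('J')(-12, Function('N')(Mul(-4, Add(4, 4))))))) = Add(40591, Mul(-1, Add(4, Mul(-21, Pow(Add(3, Mul(-4, Add(4, 4))), 2)), Mul(126, Add(3, Mul(-4, Add(4, 4))))))) = Add(40591, Mul(-1, Add(4, Mul(-21, Pow(Add(3, Mul(-4, 8)), 2)), Mul(126, Add(3, Mul(-4, 8)))))) = Add(40591, Mul(-1, Add(4, Mul(-21, Pow(Add(3, -32), 2)), Mul(126, Add(3, -32))))) = Add(40591, Mul(-1, Add(4, Mul(-21, Pow(-29, 2)), Mul(126, -29)))) = Add(40591, Mul(-1, Add(4, Mul(-21, 841), -3654))) = Add(40591, Mul(-1, Add(4, -17661, -3654))) = Add(40591, Mul(-1, -21311)) = Add(40591, 21311) = 61902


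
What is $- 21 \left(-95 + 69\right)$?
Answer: $546$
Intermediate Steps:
$- 21 \left(-95 + 69\right) = \left(-21\right) \left(-26\right) = 546$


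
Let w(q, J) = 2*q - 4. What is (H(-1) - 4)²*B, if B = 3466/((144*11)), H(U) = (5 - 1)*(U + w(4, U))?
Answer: 13864/99 ≈ 140.04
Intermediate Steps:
w(q, J) = -4 + 2*q
H(U) = 16 + 4*U (H(U) = (5 - 1)*(U + (-4 + 2*4)) = 4*(U + (-4 + 8)) = 4*(U + 4) = 4*(4 + U) = 16 + 4*U)
B = 1733/792 (B = 3466/1584 = 3466*(1/1584) = 1733/792 ≈ 2.1881)
(H(-1) - 4)²*B = ((16 + 4*(-1)) - 4)²*(1733/792) = ((16 - 4) - 4)²*(1733/792) = (12 - 4)²*(1733/792) = 8²*(1733/792) = 64*(1733/792) = 13864/99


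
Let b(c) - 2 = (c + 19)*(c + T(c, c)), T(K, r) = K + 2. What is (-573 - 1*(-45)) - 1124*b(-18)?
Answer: 35440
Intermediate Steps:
T(K, r) = 2 + K
b(c) = 2 + (2 + 2*c)*(19 + c) (b(c) = 2 + (c + 19)*(c + (2 + c)) = 2 + (19 + c)*(2 + 2*c) = 2 + (2 + 2*c)*(19 + c))
(-573 - 1*(-45)) - 1124*b(-18) = (-573 - 1*(-45)) - 1124*(40 + 2*(-18)² + 40*(-18)) = (-573 + 45) - 1124*(40 + 2*324 - 720) = -528 - 1124*(40 + 648 - 720) = -528 - 1124*(-32) = -528 + 35968 = 35440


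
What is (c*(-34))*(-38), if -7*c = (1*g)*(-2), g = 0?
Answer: 0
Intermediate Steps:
c = 0 (c = -1*0*(-2)/7 = -0*(-2) = -⅐*0 = 0)
(c*(-34))*(-38) = (0*(-34))*(-38) = 0*(-38) = 0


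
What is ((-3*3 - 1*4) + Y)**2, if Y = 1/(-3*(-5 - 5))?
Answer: 151321/900 ≈ 168.13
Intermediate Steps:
Y = 1/30 (Y = 1/(-3*(-10)) = 1/30 ≈ 0.033333)
((-3*3 - 1*4) + Y)**2 = ((-3*3 - 1*4) + 1/30)**2 = ((-9 - 4) + 1/30)**2 = (-13 + 1/30)**2 = (-389/30)**2 = 151321/900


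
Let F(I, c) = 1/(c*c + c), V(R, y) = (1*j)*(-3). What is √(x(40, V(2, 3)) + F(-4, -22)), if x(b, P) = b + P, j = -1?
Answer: √9178554/462 ≈ 6.5576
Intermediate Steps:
V(R, y) = 3 (V(R, y) = (1*(-1))*(-3) = -1*(-3) = 3)
x(b, P) = P + b
F(I, c) = 1/(c + c²) (F(I, c) = 1/(c² + c) = 1/(c + c²))
√(x(40, V(2, 3)) + F(-4, -22)) = √((3 + 40) + 1/((-22)*(1 - 22))) = √(43 - 1/22/(-21)) = √(43 - 1/22*(-1/21)) = √(43 + 1/462) = √(19867/462) = √9178554/462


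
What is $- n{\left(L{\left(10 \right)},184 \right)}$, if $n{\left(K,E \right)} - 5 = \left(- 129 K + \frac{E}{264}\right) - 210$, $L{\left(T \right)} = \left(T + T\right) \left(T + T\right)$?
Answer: $\frac{1709542}{33} \approx 51804.0$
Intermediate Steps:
$L{\left(T \right)} = 4 T^{2}$ ($L{\left(T \right)} = 2 T 2 T = 4 T^{2}$)
$n{\left(K,E \right)} = -205 - 129 K + \frac{E}{264}$ ($n{\left(K,E \right)} = 5 - \left(210 + 129 K - \frac{E}{264}\right) = -205 - 129 K + \frac{E}{264}$)
$- n{\left(L{\left(10 \right)},184 \right)} = - (-205 - 129 \cdot 4 \cdot 10^{2} + \frac{1}{264} \cdot 184) = - (-205 - 129 \cdot 4 \cdot 100 + \frac{23}{33}) = - (-205 - 51600 + \frac{23}{33}) = \left(-1\right) \left(- \frac{1709542}{33}\right) = \frac{1709542}{33}$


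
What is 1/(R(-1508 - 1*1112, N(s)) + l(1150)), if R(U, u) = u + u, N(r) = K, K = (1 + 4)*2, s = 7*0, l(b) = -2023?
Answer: -1/2003 ≈ -0.00049925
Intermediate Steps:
s = 0
K = 10 (K = 5*2 = 10)
N(r) = 10
R(U, u) = 2*u
1/(R(-1508 - 1*1112, N(s)) + l(1150)) = 1/(2*10 - 2023) = 1/(20 - 2023) = 1/(-2003) = -1/2003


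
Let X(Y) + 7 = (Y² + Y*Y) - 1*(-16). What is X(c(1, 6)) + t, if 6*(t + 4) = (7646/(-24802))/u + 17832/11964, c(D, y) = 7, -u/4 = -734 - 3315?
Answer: 41349760323047/400488112424 ≈ 103.25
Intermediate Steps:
u = 16196 (u = -4*(-734 - 3315) = -4*(-4049) = 16196)
t = -1502467706321/400488112424 (t = -4 + ((7646/(-24802))/16196 + 17832/11964)/6 = -4 + ((7646*(-1/24802))*(1/16196) + 17832*(1/11964))/6 = -4 + (-3823/12401*1/16196 + 1486/997)/6 = -4 + (-3823/200846596 + 1486/997)/6 = -4 + (⅙)*(298454230125/200244056212) = -4 + 99484743375/400488112424 = -1502467706321/400488112424 ≈ -3.7516)
X(Y) = 9 + 2*Y² (X(Y) = -7 + ((Y² + Y*Y) - 1*(-16)) = -7 + ((Y² + Y²) + 16) = -7 + (2*Y² + 16) = -7 + (16 + 2*Y²) = 9 + 2*Y²)
X(c(1, 6)) + t = (9 + 2*7²) - 1502467706321/400488112424 = (9 + 2*49) - 1502467706321/400488112424 = (9 + 98) - 1502467706321/400488112424 = 107 - 1502467706321/400488112424 = 41349760323047/400488112424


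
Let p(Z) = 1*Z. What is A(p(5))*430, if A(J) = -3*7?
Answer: -9030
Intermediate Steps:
p(Z) = Z
A(J) = -21
A(p(5))*430 = -21*430 = -9030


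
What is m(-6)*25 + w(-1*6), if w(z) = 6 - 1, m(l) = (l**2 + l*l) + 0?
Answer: 1805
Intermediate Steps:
m(l) = 2*l**2 (m(l) = (l**2 + l**2) + 0 = 2*l**2 + 0 = 2*l**2)
w(z) = 5
m(-6)*25 + w(-1*6) = (2*(-6)**2)*25 + 5 = (2*36)*25 + 5 = 72*25 + 5 = 1800 + 5 = 1805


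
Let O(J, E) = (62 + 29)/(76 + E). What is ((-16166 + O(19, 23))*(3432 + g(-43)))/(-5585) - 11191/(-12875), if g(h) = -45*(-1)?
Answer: 4776516169226/474585375 ≈ 10065.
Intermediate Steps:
g(h) = 45
O(J, E) = 91/(76 + E)
((-16166 + O(19, 23))*(3432 + g(-43)))/(-5585) - 11191/(-12875) = ((-16166 + 91/(76 + 23))*(3432 + 45))/(-5585) - 11191/(-12875) = ((-16166 + 91/99)*3477)*(-1/5585) - 11191*(-1/12875) = ((-16166 + 91*(1/99))*3477)*(-1/5585) + 11191/12875 = ((-16166 + 91/99)*3477)*(-1/5585) + 11191/12875 = -1600343/99*3477*(-1/5585) + 11191/12875 = -1854797537/33*(-1/5585) + 11191/12875 = 1854797537/184305 + 11191/12875 = 4776516169226/474585375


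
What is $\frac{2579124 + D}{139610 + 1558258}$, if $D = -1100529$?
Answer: $\frac{492865}{565956} \approx 0.87085$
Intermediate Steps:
$\frac{2579124 + D}{139610 + 1558258} = \frac{2579124 - 1100529}{139610 + 1558258} = \frac{1478595}{1697868} = 1478595 \cdot \frac{1}{1697868} = \frac{492865}{565956}$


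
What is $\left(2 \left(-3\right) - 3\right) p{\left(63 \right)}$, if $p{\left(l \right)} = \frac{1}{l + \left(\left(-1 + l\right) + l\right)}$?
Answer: $- \frac{9}{188} \approx -0.047872$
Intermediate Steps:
$p{\left(l \right)} = \frac{1}{-1 + 3 l}$ ($p{\left(l \right)} = \frac{1}{l + \left(-1 + 2 l\right)} = \frac{1}{-1 + 3 l}$)
$\left(2 \left(-3\right) - 3\right) p{\left(63 \right)} = \frac{2 \left(-3\right) - 3}{-1 + 3 \cdot 63} = \frac{-6 - 3}{-1 + 189} = - \frac{9}{188}$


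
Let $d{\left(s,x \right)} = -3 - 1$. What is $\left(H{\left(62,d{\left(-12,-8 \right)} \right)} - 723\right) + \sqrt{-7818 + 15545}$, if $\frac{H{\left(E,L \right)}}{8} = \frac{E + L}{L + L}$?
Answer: $-781 + \sqrt{7727} \approx -693.1$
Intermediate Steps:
$d{\left(s,x \right)} = -4$ ($d{\left(s,x \right)} = -3 - 1 = -4$)
$H{\left(E,L \right)} = \frac{4 \left(E + L\right)}{L}$ ($H{\left(E,L \right)} = 8 \frac{E + L}{L + L} = 8 \frac{E + L}{2 L} = \frac{4 \left(E + L\right)}{L}$)
$\left(H{\left(62,d{\left(-12,-8 \right)} \right)} - 723\right) + \sqrt{-7818 + 15545} = \left(\left(4 + 4 \cdot 62 \frac{1}{-4}\right) - 723\right) + \sqrt{-7818 + 15545} = \left(\left(4 + 4 \cdot 62 \left(- \frac{1}{4}\right)\right) - 723\right) + \sqrt{7727} = \left(\left(4 - 62\right) - 723\right) + \sqrt{7727} = \left(-58 - 723\right) + \sqrt{7727} = -781 + \sqrt{7727}$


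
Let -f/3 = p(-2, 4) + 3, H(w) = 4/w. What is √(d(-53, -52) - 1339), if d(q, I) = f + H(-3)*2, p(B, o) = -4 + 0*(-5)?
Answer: 4*I*√753/3 ≈ 36.588*I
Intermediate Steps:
p(B, o) = -4 (p(B, o) = -4 + 0 = -4)
f = 3 (f = -3*(-4 + 3) = -3*(-1) = 3)
d(q, I) = ⅓ (d(q, I) = 3 + (4/(-3))*2 = 3 + (4*(-⅓))*2 = 3 - 4/3*2 = 3 - 8/3 = ⅓)
√(d(-53, -52) - 1339) = √(⅓ - 1339) = √(-4016/3) = 4*I*√753/3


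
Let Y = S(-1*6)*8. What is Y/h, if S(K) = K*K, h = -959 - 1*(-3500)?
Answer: 96/847 ≈ 0.11334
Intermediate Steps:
h = 2541 (h = -959 + 3500 = 2541)
S(K) = K²
Y = 288 (Y = (-1*6)²*8 = (-6)²*8 = 36*8 = 288)
Y/h = 288/2541 = 288*(1/2541) = 96/847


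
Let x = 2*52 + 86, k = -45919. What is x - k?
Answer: 46109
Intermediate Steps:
x = 190 (x = 104 + 86 = 190)
x - k = 190 - 1*(-45919) = 190 + 45919 = 46109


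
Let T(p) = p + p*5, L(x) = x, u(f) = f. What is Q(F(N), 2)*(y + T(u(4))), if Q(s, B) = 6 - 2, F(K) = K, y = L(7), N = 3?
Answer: 124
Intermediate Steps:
y = 7
Q(s, B) = 4
T(p) = 6*p (T(p) = p + 5*p = 6*p)
Q(F(N), 2)*(y + T(u(4))) = 4*(7 + 6*4) = 4*(7 + 24) = 4*31 = 124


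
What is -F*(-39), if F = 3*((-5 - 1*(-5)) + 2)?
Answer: 234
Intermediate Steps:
F = 6 (F = 3*((-5 + 5) + 2) = 3*(0 + 2) = 3*2 = 6)
-F*(-39) = -1*6*(-39) = -6*(-39) = 234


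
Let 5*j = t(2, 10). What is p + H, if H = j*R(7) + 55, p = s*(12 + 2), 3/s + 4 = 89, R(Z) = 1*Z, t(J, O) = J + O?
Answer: 1229/17 ≈ 72.294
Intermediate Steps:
j = 12/5 (j = (2 + 10)/5 = (⅕)*12 = 12/5 ≈ 2.4000)
R(Z) = Z
s = 3/85 (s = 3/(-4 + 89) = 3/85 ≈ 0.035294)
p = 42/85 (p = 3*(12 + 2)/85 = (3/85)*14 = 42/85 ≈ 0.49412)
H = 359/5 (H = (12/5)*7 + 55 = 84/5 + 55 = 359/5 ≈ 71.800)
p + H = 42/85 + 359/5 = 1229/17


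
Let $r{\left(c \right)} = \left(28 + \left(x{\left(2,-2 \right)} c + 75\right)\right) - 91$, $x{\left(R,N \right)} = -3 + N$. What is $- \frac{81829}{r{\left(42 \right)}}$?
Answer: $\frac{7439}{18} \approx 413.28$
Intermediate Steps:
$r{\left(c \right)} = 12 - 5 c$ ($r{\left(c \right)} = \left(28 + \left(\left(-3 - 2\right) c + 75\right)\right) - 91 = \left(28 - \left(-75 + 5 c\right)\right) - 91 = \left(103 - 5 c\right) - 91 = 12 - 5 c$)
$- \frac{81829}{r{\left(42 \right)}} = - \frac{81829}{12 - 210} = - \frac{81829}{-198} = \left(-81829\right) \left(- \frac{1}{198}\right) = \frac{7439}{18}$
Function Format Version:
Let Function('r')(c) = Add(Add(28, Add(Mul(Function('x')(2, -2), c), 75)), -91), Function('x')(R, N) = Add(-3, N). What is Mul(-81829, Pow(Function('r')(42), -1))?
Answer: Rational(7439, 18) ≈ 413.28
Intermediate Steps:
Function('r')(c) = Add(12, Mul(-5, c)) (Function('r')(c) = Add(Add(28, Add(Mul(Add(-3, -2), c), 75)), -91) = Add(Add(28, Add(Mul(-5, c), 75)), -91) = Add(Add(28, Add(75, Mul(-5, c))), -91) = Add(Add(103, Mul(-5, c)), -91) = Add(12, Mul(-5, c)))
Mul(-81829, Pow(Function('r')(42), -1)) = Mul(-81829, Pow(Add(12, Mul(-5, 42)), -1)) = Mul(-81829, Pow(Add(12, -210), -1)) = Mul(-81829, Pow(-198, -1)) = Mul(-81829, Rational(-1, 198)) = Rational(7439, 18)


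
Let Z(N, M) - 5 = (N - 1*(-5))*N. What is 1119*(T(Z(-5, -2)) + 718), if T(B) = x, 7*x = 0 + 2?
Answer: 5626332/7 ≈ 8.0376e+5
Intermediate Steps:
Z(N, M) = 5 + N*(5 + N) (Z(N, M) = 5 + (N - 1*(-5))*N = 5 + (N + 5)*N = 5 + (5 + N)*N = 5 + N*(5 + N))
x = 2/7 (x = (0 + 2)/7 = (1/7)*2 = 2/7 ≈ 0.28571)
T(B) = 2/7
1119*(T(Z(-5, -2)) + 718) = 1119*(2/7 + 718) = 1119*(5028/7) = 5626332/7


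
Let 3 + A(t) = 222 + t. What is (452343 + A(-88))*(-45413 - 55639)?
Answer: -45723402648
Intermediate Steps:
A(t) = 219 + t (A(t) = -3 + (222 + t) = 219 + t)
(452343 + A(-88))*(-45413 - 55639) = (452343 + (219 - 88))*(-45413 - 55639) = (452343 + 131)*(-101052) = 452474*(-101052) = -45723402648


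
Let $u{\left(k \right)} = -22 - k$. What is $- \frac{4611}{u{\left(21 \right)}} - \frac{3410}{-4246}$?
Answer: $\frac{896588}{8299} \approx 108.04$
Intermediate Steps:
$- \frac{4611}{u{\left(21 \right)}} - \frac{3410}{-4246} = - \frac{4611}{-22 - 21} - \frac{3410}{-4246} = - \frac{4611}{-22 - 21} - - \frac{155}{193} = - \frac{4611}{-43} + \frac{155}{193} = \left(-4611\right) \left(- \frac{1}{43}\right) + \frac{155}{193} = \frac{4611}{43} + \frac{155}{193} = \frac{896588}{8299}$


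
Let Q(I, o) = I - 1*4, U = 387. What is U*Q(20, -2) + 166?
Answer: 6358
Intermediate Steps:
Q(I, o) = -4 + I (Q(I, o) = I - 4 = -4 + I)
U*Q(20, -2) + 166 = 387*(-4 + 20) + 166 = 387*16 + 166 = 6192 + 166 = 6358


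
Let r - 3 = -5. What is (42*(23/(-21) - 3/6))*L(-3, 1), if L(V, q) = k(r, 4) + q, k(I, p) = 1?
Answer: -134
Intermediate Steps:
r = -2 (r = 3 - 5 = -2)
L(V, q) = 1 + q
(42*(23/(-21) - 3/6))*L(-3, 1) = (42*(23/(-21) - 3/6))*(1 + 1) = (42*(23*(-1/21) - 3*⅙))*2 = (42*(-23/21 - ½))*2 = (42*(-67/42))*2 = -67*2 = -134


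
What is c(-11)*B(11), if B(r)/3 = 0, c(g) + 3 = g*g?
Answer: 0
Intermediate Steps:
c(g) = -3 + g² (c(g) = -3 + g*g = -3 + g²)
B(r) = 0 (B(r) = 3*0 = 0)
c(-11)*B(11) = (-3 + (-11)²)*0 = (-3 + 121)*0 = 118*0 = 0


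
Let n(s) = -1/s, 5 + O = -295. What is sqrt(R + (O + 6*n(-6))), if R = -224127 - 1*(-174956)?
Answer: I*sqrt(49470) ≈ 222.42*I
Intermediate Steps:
O = -300 (O = -5 - 295 = -300)
R = -49171 (R = -224127 + 174956 = -49171)
sqrt(R + (O + 6*n(-6))) = sqrt(-49171 + (-300 + 6*(-1/(-6)))) = sqrt(-49171 + (-300 + 6*(-1*(-1/6)))) = sqrt(-49171 + (-300 + 6*(1/6))) = sqrt(-49171 + (-300 + 1)) = sqrt(-49171 - 299) = sqrt(-49470) = I*sqrt(49470)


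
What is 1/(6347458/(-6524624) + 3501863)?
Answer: 3262312/11424166513527 ≈ 2.8556e-7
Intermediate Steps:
1/(6347458/(-6524624) + 3501863) = 1/(6347458*(-1/6524624) + 3501863) = 1/(-3173729/3262312 + 3501863) = 1/(11424166513527/3262312) = 3262312/11424166513527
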